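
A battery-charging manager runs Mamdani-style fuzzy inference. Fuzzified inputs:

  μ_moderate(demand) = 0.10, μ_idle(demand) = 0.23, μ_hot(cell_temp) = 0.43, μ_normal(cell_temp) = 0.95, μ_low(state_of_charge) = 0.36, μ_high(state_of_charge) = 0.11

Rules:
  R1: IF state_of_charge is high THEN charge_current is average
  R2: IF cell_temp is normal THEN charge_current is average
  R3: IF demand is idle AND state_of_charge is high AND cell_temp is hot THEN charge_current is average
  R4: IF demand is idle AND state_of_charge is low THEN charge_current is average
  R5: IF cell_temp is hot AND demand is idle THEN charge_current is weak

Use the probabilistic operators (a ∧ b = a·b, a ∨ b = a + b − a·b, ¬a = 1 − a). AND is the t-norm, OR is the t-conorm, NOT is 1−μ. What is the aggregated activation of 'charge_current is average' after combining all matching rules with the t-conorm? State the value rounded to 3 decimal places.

R1: high=0.11 → w = 0.1100
R2: normal=0.95 → w = 0.9500
R3: idle=0.23, high=0.11, hot=0.43; AND[a·b] → w = 0.0109
R4: idle=0.23, low=0.36; AND[a·b] → w = 0.0828
R5: hot=0.43, idle=0.23; AND[a·b] → w = 0.0989
Rules with consequent 'average': {R1, R2, R3, R4} → strengths 0.1100, 0.9500, 0.0109, 0.0828
Aggregate via t-conorm [a + b − a·b]: 0.9596

0.960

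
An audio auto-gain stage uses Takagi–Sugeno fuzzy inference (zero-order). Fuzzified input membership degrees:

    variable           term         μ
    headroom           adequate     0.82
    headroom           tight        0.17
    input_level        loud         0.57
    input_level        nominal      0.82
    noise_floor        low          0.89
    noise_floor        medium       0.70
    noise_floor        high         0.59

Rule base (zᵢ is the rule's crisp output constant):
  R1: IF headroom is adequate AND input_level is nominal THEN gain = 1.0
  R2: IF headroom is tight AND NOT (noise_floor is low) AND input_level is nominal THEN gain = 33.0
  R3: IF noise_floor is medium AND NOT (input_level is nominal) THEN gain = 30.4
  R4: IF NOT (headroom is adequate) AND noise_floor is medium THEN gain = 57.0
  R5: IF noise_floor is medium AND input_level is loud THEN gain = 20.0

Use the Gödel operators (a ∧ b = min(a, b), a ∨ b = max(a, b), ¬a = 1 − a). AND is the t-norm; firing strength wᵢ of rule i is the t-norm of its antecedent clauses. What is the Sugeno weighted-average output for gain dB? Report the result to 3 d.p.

R1 (z=1.0): adequate=0.82, nominal=0.82; AND[min(a, b)] → w = 0.82
R2 (z=33.0): tight=0.17, ¬low=1−0.89=0.11, nominal=0.82; AND[min(a, b)] → w = 0.11
R3 (z=30.4): medium=0.70, ¬nominal=1−0.82=0.18; AND[min(a, b)] → w = 0.18
R4 (z=57.0): ¬adequate=1−0.82=0.18, medium=0.70; AND[min(a, b)] → w = 0.18
R5 (z=20.0): medium=0.70, loud=0.57; AND[min(a, b)] → w = 0.57
Weighted average = (0.82·1.0 + 0.11·33.0 + 0.18·30.4 + 0.18·57.0 + 0.57·20.0) / (0.82 + 0.11 + 0.18 + 0.18 + 0.57)
  = 31.5820 / 1.8600 = 16.980

16.980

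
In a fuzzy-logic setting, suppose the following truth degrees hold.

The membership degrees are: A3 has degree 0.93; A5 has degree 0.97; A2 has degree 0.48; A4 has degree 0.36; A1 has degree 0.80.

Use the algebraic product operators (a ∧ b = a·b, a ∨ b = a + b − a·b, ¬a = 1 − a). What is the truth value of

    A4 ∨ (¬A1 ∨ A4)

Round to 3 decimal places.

¬A1 = 1 − 0.8000 = 0.2000
¬A1 ∨ A4 = a + b − a·b on (0.2000, 0.3600) = 0.4880
A4 ∨ (¬A1 ∨ A4) = a + b − a·b on (0.3600, 0.4880) = 0.6723

0.672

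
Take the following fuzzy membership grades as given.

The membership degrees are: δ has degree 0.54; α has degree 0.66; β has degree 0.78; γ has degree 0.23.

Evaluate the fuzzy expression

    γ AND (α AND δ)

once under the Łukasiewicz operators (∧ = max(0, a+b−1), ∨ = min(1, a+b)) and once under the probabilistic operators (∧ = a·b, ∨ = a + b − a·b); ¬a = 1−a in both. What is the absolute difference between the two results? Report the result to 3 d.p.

Under Łukasiewicz:
  α AND δ = max(0, a+b−1) on (0.66, 0.54) = 0.20
  γ AND (α AND δ) = max(0, a+b−1) on (0.23, 0.20) = 0.00
  → value = 0.0000
Under probabilistic:
  α AND δ = a·b on (0.6600, 0.5400) = 0.3564
  γ AND (α AND δ) = a·b on (0.2300, 0.3564) = 0.0820
  → value = 0.0820
|0.0000 − 0.0820| = 0.082

0.082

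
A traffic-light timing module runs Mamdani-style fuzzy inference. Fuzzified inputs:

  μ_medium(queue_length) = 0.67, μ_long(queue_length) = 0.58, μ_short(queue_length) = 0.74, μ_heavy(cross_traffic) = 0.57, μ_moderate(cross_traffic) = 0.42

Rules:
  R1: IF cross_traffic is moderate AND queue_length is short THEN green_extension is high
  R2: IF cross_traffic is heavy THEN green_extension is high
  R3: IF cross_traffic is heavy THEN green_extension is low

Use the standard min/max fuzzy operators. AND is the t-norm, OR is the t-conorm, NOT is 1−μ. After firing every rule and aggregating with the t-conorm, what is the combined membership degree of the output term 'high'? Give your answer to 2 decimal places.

0.57

R1: moderate=0.42, short=0.74; AND[min(a, b)] → w = 0.42
R2: heavy=0.57 → w = 0.57
R3: heavy=0.57 → w = 0.57
Rules with consequent 'high': {R1, R2} → strengths 0.42, 0.57
Aggregate via t-conorm [max(a, b)]: 0.57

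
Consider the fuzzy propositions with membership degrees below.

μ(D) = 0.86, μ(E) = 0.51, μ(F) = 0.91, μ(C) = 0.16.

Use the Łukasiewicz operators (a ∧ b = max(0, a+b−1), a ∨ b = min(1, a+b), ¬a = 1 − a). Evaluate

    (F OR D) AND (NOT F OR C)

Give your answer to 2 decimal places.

0.25

F OR D = min(1, a+b) on (0.91, 0.86) = 1.00
NOT F = 1 − 0.91 = 0.09
NOT F OR C = min(1, a+b) on (0.09, 0.16) = 0.25
(F OR D) AND (NOT F OR C) = max(0, a+b−1) on (1.00, 0.25) = 0.25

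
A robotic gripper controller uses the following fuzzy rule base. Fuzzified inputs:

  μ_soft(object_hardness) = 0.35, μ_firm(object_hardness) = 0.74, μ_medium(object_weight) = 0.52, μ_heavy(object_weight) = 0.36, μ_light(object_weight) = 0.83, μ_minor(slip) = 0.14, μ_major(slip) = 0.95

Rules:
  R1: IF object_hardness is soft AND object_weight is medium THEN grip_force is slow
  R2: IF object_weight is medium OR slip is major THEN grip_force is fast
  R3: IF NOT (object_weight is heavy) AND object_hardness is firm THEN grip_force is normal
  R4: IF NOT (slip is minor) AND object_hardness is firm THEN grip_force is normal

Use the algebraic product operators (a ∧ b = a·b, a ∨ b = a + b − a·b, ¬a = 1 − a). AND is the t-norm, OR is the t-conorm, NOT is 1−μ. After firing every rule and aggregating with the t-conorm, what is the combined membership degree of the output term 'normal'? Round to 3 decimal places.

R1: soft=0.35, medium=0.52; AND[a·b] → w = 0.1820
R2: medium=0.52, major=0.95; OR[a + b − a·b] → w = 0.9760
R3: ¬heavy=1−0.36=0.64, firm=0.74; AND[a·b] → w = 0.4736
R4: ¬minor=1−0.14=0.86, firm=0.74; AND[a·b] → w = 0.6364
Rules with consequent 'normal': {R3, R4} → strengths 0.4736, 0.6364
Aggregate via t-conorm [a + b − a·b]: 0.8086

0.809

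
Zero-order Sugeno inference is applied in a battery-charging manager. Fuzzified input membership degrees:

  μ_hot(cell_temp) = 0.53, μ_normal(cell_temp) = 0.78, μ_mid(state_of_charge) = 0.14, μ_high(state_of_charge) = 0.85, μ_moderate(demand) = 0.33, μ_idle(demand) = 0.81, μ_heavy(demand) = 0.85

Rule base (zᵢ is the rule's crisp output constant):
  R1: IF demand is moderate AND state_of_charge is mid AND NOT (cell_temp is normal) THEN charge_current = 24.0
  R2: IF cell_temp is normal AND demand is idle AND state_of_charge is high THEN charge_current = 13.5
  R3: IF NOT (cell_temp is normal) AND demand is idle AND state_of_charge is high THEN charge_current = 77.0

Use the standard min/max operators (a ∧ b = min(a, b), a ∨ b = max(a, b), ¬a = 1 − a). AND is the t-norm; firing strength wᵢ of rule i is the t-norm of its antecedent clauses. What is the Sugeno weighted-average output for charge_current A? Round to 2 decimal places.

R1 (z=24.0): moderate=0.33, mid=0.14, ¬normal=1−0.78=0.22; AND[min(a, b)] → w = 0.14
R2 (z=13.5): normal=0.78, idle=0.81, high=0.85; AND[min(a, b)] → w = 0.78
R3 (z=77.0): ¬normal=1−0.78=0.22, idle=0.81, high=0.85; AND[min(a, b)] → w = 0.22
Weighted average = (0.14·24.0 + 0.78·13.5 + 0.22·77.0) / (0.14 + 0.78 + 0.22)
  = 30.8300 / 1.1400 = 27.04

27.04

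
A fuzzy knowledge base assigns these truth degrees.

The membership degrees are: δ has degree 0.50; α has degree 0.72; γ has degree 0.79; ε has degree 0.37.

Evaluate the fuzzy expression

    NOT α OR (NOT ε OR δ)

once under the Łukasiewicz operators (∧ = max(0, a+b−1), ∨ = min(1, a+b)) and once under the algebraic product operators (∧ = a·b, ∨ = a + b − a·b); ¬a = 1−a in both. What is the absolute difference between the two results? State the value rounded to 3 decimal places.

0.133

Under Łukasiewicz:
  NOT α = 1 − 0.72 = 0.28
  NOT ε = 1 − 0.37 = 0.63
  NOT ε OR δ = min(1, a+b) on (0.63, 0.50) = 1.00
  NOT α OR (NOT ε OR δ) = min(1, a+b) on (0.28, 1.00) = 1.00
  → value = 1.0000
Under algebraic product:
  NOT α = 1 − 0.7200 = 0.2800
  NOT ε = 1 − 0.3700 = 0.6300
  NOT ε OR δ = a + b − a·b on (0.6300, 0.5000) = 0.8150
  NOT α OR (NOT ε OR δ) = a + b − a·b on (0.2800, 0.8150) = 0.8668
  → value = 0.8668
|1.0000 − 0.8668| = 0.133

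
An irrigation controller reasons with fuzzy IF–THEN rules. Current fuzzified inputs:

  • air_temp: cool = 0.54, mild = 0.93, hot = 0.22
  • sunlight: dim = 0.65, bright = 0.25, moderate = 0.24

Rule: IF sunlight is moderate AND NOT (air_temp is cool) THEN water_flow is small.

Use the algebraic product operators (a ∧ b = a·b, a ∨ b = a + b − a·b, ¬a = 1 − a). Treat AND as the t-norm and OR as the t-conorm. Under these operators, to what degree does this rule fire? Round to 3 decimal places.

firing strength: moderate=0.24, ¬cool=1−0.54=0.46; AND[a·b] → w = 0.1104

0.110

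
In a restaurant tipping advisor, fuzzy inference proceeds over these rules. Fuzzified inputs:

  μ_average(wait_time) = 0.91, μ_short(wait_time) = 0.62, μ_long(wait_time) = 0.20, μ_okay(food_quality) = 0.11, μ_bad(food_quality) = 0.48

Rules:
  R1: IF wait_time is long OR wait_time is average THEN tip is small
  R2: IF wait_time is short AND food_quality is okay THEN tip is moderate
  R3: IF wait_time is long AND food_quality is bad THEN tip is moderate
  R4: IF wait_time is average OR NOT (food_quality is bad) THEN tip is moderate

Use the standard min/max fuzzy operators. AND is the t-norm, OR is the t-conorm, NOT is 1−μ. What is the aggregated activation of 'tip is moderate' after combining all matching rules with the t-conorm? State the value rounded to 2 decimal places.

R1: long=0.20, average=0.91; OR[max(a, b)] → w = 0.91
R2: short=0.62, okay=0.11; AND[min(a, b)] → w = 0.11
R3: long=0.20, bad=0.48; AND[min(a, b)] → w = 0.20
R4: average=0.91, ¬bad=1−0.48=0.52; OR[max(a, b)] → w = 0.91
Rules with consequent 'moderate': {R2, R3, R4} → strengths 0.11, 0.20, 0.91
Aggregate via t-conorm [max(a, b)]: 0.91

0.91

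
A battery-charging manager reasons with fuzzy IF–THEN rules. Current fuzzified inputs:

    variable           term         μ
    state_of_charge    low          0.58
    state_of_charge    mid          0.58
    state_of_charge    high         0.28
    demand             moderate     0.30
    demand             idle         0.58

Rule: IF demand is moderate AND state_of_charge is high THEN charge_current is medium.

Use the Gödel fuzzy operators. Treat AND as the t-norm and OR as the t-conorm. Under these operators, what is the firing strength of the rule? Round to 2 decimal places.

firing strength: moderate=0.30, high=0.28; AND[min(a, b)] → w = 0.28

0.28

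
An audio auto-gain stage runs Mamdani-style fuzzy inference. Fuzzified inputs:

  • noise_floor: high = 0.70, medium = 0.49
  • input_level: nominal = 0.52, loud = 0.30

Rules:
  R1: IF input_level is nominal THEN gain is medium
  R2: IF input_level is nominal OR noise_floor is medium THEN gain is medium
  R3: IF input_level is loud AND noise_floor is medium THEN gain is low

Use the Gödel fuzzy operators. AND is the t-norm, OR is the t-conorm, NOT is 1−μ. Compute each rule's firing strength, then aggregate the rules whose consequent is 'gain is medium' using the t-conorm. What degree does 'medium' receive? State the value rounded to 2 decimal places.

0.52

R1: nominal=0.52 → w = 0.52
R2: nominal=0.52, medium=0.49; OR[max(a, b)] → w = 0.52
R3: loud=0.30, medium=0.49; AND[min(a, b)] → w = 0.30
Rules with consequent 'medium': {R1, R2} → strengths 0.52, 0.52
Aggregate via t-conorm [max(a, b)]: 0.52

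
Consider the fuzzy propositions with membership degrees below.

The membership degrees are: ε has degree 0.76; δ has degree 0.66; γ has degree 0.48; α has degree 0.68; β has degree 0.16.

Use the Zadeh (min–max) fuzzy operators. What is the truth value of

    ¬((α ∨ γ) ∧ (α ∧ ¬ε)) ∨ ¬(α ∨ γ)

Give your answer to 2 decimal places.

0.76

α ∨ γ = max(a, b) on (0.68, 0.48) = 0.68
¬ε = 1 − 0.76 = 0.24
α ∧ ¬ε = min(a, b) on (0.68, 0.24) = 0.24
(α ∨ γ) ∧ (α ∧ ¬ε) = min(a, b) on (0.68, 0.24) = 0.24
¬((α ∨ γ) ∧ (α ∧ ¬ε)) = 1 − 0.24 = 0.76
α ∨ γ = max(a, b) on (0.68, 0.48) = 0.68
¬(α ∨ γ) = 1 − 0.68 = 0.32
¬((α ∨ γ) ∧ (α ∧ ¬ε)) ∨ ¬(α ∨ γ) = max(a, b) on (0.76, 0.32) = 0.76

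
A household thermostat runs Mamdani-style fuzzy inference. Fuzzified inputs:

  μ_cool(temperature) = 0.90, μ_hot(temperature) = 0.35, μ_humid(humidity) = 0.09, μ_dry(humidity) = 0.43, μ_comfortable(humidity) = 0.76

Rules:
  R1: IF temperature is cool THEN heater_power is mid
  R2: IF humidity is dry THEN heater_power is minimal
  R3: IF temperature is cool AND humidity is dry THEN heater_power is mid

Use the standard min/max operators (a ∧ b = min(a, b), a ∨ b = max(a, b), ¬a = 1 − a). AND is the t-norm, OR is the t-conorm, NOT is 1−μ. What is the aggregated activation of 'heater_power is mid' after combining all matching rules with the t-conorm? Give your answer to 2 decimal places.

R1: cool=0.90 → w = 0.90
R2: dry=0.43 → w = 0.43
R3: cool=0.90, dry=0.43; AND[min(a, b)] → w = 0.43
Rules with consequent 'mid': {R1, R3} → strengths 0.90, 0.43
Aggregate via t-conorm [max(a, b)]: 0.90

0.90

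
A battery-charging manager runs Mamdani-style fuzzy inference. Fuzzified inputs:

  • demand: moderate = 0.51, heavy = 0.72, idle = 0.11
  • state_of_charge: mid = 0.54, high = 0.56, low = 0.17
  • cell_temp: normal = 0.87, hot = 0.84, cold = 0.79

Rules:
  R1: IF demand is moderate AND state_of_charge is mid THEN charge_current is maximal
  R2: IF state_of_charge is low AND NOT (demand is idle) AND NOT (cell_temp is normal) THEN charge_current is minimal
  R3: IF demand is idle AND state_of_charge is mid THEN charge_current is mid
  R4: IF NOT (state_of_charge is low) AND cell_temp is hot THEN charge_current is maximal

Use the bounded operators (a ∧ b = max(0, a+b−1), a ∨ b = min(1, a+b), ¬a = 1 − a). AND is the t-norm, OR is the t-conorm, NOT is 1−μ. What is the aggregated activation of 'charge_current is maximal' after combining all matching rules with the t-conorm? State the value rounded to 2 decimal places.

0.72

R1: moderate=0.51, mid=0.54; AND[max(0, a+b−1)] → w = 0.05
R2: low=0.17, ¬idle=1−0.11=0.89, ¬normal=1−0.87=0.13; AND[max(0, a+b−1)] → w = 0.00
R3: idle=0.11, mid=0.54; AND[max(0, a+b−1)] → w = 0.00
R4: ¬low=1−0.17=0.83, hot=0.84; AND[max(0, a+b−1)] → w = 0.67
Rules with consequent 'maximal': {R1, R4} → strengths 0.05, 0.67
Aggregate via t-conorm [min(1, a+b)]: 0.72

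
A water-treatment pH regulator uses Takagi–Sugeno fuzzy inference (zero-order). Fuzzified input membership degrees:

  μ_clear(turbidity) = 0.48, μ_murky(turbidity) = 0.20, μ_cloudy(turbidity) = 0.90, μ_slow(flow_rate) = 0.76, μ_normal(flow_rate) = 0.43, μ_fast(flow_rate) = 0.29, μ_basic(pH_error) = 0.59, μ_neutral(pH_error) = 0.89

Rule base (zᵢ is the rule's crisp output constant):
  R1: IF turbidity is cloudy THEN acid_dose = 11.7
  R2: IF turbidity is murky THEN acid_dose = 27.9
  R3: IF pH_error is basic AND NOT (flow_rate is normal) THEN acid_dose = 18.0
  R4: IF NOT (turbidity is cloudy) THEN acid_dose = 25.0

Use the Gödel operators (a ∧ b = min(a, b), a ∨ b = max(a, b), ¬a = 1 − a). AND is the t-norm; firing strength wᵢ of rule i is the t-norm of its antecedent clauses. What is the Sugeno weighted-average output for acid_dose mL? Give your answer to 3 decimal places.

R1 (z=11.7): cloudy=0.90 → w = 0.90
R2 (z=27.9): murky=0.20 → w = 0.20
R3 (z=18.0): basic=0.59, ¬normal=1−0.43=0.57; AND[min(a, b)] → w = 0.57
R4 (z=25.0): ¬cloudy=1−0.90=0.10 → w = 0.10
Weighted average = (0.90·11.7 + 0.20·27.9 + 0.57·18.0 + 0.10·25.0) / (0.90 + 0.20 + 0.57 + 0.10)
  = 28.8700 / 1.7700 = 16.311

16.311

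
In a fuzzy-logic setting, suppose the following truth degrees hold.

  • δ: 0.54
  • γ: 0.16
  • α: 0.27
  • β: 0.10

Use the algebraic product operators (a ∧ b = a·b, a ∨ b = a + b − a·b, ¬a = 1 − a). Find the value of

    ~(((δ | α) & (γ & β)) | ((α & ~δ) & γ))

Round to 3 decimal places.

δ | α = a + b − a·b on (0.5400, 0.2700) = 0.6642
γ & β = a·b on (0.1600, 0.1000) = 0.0160
(δ | α) & (γ & β) = a·b on (0.6642, 0.0160) = 0.0106
~δ = 1 − 0.5400 = 0.4600
α & ~δ = a·b on (0.2700, 0.4600) = 0.1242
(α & ~δ) & γ = a·b on (0.1242, 0.1600) = 0.0199
((δ | α) & (γ & β)) | ((α & ~δ) & γ) = a + b − a·b on (0.0106, 0.0199) = 0.0303
~(((δ | α) & (γ & β)) | ((α & ~δ) & γ)) = 1 − 0.0303 = 0.9697

0.970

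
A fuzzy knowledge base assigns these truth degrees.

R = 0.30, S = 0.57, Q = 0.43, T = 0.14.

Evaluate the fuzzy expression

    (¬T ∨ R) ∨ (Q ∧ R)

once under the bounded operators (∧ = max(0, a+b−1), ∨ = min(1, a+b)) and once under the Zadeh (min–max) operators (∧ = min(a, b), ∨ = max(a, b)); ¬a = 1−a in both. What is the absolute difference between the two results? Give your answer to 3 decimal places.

Under bounded:
  ¬T = 1 − 0.14 = 0.86
  ¬T ∨ R = min(1, a+b) on (0.86, 0.30) = 1.00
  Q ∧ R = max(0, a+b−1) on (0.43, 0.30) = 0.00
  (¬T ∨ R) ∨ (Q ∧ R) = min(1, a+b) on (1.00, 0.00) = 1.00
  → value = 1.0000
Under Zadeh (min–max):
  ¬T = 1 − 0.14 = 0.86
  ¬T ∨ R = max(a, b) on (0.86, 0.30) = 0.86
  Q ∧ R = min(a, b) on (0.43, 0.30) = 0.30
  (¬T ∨ R) ∨ (Q ∧ R) = max(a, b) on (0.86, 0.30) = 0.86
  → value = 0.8600
|1.0000 − 0.8600| = 0.140

0.140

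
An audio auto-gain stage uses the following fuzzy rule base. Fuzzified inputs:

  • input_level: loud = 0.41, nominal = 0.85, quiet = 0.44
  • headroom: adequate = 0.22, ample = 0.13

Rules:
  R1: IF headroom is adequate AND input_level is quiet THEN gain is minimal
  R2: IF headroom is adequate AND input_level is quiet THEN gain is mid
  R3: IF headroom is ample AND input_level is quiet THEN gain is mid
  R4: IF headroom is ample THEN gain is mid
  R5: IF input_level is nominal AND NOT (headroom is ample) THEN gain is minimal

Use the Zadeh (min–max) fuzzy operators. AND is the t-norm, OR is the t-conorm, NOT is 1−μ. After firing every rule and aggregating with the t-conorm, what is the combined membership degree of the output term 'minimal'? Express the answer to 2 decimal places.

0.85

R1: adequate=0.22, quiet=0.44; AND[min(a, b)] → w = 0.22
R2: adequate=0.22, quiet=0.44; AND[min(a, b)] → w = 0.22
R3: ample=0.13, quiet=0.44; AND[min(a, b)] → w = 0.13
R4: ample=0.13 → w = 0.13
R5: nominal=0.85, ¬ample=1−0.13=0.87; AND[min(a, b)] → w = 0.85
Rules with consequent 'minimal': {R1, R5} → strengths 0.22, 0.85
Aggregate via t-conorm [max(a, b)]: 0.85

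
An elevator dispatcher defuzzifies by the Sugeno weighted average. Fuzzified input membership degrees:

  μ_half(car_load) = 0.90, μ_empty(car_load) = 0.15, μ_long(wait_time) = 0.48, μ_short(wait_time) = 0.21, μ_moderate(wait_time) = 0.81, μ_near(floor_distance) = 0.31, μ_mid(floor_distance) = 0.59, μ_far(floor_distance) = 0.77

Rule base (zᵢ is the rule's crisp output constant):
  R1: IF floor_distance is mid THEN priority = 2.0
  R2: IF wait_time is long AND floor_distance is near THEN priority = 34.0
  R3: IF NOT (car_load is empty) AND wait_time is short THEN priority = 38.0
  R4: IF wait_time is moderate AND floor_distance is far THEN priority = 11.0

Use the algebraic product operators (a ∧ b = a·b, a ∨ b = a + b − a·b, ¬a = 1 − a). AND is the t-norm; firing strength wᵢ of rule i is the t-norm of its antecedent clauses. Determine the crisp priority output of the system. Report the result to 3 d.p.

R1 (z=2.0): mid=0.59 → w = 0.5900
R2 (z=34.0): long=0.48, near=0.31; AND[a·b] → w = 0.1488
R3 (z=38.0): ¬empty=1−0.15=0.85, short=0.21; AND[a·b] → w = 0.1785
R4 (z=11.0): moderate=0.81, far=0.77; AND[a·b] → w = 0.6237
Weighted average = (0.5900·2.0 + 0.1488·34.0 + 0.1785·38.0 + 0.6237·11.0) / (0.5900 + 0.1488 + 0.1785 + 0.6237)
  = 19.8829 / 1.5410 = 12.903

12.903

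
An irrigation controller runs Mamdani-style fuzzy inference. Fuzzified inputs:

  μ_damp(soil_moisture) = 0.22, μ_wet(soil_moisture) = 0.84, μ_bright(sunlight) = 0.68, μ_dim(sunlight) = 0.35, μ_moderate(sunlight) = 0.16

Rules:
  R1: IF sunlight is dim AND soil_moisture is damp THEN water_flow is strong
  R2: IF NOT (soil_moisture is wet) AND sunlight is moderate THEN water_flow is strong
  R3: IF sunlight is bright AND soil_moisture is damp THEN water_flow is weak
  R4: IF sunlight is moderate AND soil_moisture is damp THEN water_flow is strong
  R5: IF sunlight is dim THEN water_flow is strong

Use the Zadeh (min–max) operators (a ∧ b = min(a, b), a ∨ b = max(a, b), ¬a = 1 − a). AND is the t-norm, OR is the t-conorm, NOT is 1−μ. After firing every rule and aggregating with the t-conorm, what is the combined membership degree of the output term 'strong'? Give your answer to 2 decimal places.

0.35

R1: dim=0.35, damp=0.22; AND[min(a, b)] → w = 0.22
R2: ¬wet=1−0.84=0.16, moderate=0.16; AND[min(a, b)] → w = 0.16
R3: bright=0.68, damp=0.22; AND[min(a, b)] → w = 0.22
R4: moderate=0.16, damp=0.22; AND[min(a, b)] → w = 0.16
R5: dim=0.35 → w = 0.35
Rules with consequent 'strong': {R1, R2, R4, R5} → strengths 0.22, 0.16, 0.16, 0.35
Aggregate via t-conorm [max(a, b)]: 0.35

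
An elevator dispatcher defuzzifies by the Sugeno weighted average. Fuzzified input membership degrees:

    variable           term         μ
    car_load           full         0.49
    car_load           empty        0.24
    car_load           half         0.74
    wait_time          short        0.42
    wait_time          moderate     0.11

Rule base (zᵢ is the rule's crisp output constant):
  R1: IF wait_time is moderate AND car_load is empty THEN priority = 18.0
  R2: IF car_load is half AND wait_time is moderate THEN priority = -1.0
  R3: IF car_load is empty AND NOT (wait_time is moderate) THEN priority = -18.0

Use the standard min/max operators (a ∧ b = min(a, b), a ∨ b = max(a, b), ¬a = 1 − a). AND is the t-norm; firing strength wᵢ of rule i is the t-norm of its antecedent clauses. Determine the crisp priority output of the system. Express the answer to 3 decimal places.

R1 (z=18.0): moderate=0.11, empty=0.24; AND[min(a, b)] → w = 0.11
R2 (z=-1.0): half=0.74, moderate=0.11; AND[min(a, b)] → w = 0.11
R3 (z=-18.0): empty=0.24, ¬moderate=1−0.11=0.89; AND[min(a, b)] → w = 0.24
Weighted average = (0.11·18.0 + 0.11·-1.0 + 0.24·-18.0) / (0.11 + 0.11 + 0.24)
  = -2.4500 / 0.4600 = -5.326

-5.326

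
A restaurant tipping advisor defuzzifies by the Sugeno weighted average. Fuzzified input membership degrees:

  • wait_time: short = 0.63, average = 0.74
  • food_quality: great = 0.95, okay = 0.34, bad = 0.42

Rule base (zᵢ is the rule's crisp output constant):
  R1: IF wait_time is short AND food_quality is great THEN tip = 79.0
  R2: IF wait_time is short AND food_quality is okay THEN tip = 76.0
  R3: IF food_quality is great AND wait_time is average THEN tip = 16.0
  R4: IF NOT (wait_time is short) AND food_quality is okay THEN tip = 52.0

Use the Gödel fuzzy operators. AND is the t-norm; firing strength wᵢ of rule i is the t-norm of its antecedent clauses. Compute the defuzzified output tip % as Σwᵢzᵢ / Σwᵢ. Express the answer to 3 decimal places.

51.283

R1 (z=79.0): short=0.63, great=0.95; AND[min(a, b)] → w = 0.63
R2 (z=76.0): short=0.63, okay=0.34; AND[min(a, b)] → w = 0.34
R3 (z=16.0): great=0.95, average=0.74; AND[min(a, b)] → w = 0.74
R4 (z=52.0): ¬short=1−0.63=0.37, okay=0.34; AND[min(a, b)] → w = 0.34
Weighted average = (0.63·79.0 + 0.34·76.0 + 0.74·16.0 + 0.34·52.0) / (0.63 + 0.34 + 0.74 + 0.34)
  = 105.1300 / 2.0500 = 51.283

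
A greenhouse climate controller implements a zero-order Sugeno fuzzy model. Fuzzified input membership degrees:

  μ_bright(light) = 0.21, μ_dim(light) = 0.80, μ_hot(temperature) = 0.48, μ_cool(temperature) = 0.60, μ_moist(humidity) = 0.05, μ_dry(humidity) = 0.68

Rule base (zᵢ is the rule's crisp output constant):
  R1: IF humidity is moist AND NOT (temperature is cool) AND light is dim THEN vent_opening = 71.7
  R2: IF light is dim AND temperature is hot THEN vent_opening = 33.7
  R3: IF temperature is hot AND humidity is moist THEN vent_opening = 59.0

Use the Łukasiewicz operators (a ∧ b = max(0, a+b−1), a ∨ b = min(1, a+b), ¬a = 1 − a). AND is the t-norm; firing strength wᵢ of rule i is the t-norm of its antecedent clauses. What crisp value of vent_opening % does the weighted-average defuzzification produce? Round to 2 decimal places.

R1 (z=71.7): moist=0.05, ¬cool=1−0.60=0.40, dim=0.80; AND[max(0, a+b−1)] → w = 0.00
R2 (z=33.7): dim=0.80, hot=0.48; AND[max(0, a+b−1)] → w = 0.28
R3 (z=59.0): hot=0.48, moist=0.05; AND[max(0, a+b−1)] → w = 0.00
Weighted average = (0.00·71.7 + 0.28·33.7 + 0.00·59.0) / (0.00 + 0.28 + 0.00)
  = 9.4360 / 0.2800 = 33.70

33.70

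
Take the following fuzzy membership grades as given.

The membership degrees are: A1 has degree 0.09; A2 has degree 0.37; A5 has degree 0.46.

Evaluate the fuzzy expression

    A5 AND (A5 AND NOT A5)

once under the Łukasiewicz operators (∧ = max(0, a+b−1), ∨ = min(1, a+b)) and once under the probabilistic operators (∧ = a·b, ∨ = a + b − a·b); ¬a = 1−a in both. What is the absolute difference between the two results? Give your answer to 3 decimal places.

0.114

Under Łukasiewicz:
  NOT A5 = 1 − 0.46 = 0.54
  A5 AND NOT A5 = max(0, a+b−1) on (0.46, 0.54) = 0.00
  A5 AND (A5 AND NOT A5) = max(0, a+b−1) on (0.46, 0.00) = 0.00
  → value = 0.0000
Under probabilistic:
  NOT A5 = 1 − 0.4600 = 0.5400
  A5 AND NOT A5 = a·b on (0.4600, 0.5400) = 0.2484
  A5 AND (A5 AND NOT A5) = a·b on (0.4600, 0.2484) = 0.1143
  → value = 0.1143
|0.0000 − 0.1143| = 0.114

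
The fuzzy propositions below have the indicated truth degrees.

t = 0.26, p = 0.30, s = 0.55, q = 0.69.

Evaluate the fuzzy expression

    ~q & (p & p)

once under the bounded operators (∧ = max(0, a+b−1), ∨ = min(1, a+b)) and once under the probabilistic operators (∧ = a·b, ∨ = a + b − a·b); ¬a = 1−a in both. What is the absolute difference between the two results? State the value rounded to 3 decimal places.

Under bounded:
  ~q = 1 − 0.69 = 0.31
  p & p = max(0, a+b−1) on (0.30, 0.30) = 0.00
  ~q & (p & p) = max(0, a+b−1) on (0.31, 0.00) = 0.00
  → value = 0.0000
Under probabilistic:
  ~q = 1 − 0.6900 = 0.3100
  p & p = a·b on (0.3000, 0.3000) = 0.0900
  ~q & (p & p) = a·b on (0.3100, 0.0900) = 0.0279
  → value = 0.0279
|0.0000 − 0.0279| = 0.028

0.028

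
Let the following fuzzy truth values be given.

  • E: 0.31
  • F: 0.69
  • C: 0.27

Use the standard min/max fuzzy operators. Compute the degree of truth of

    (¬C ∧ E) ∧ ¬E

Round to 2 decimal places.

¬C = 1 − 0.27 = 0.73
¬C ∧ E = min(a, b) on (0.73, 0.31) = 0.31
¬E = 1 − 0.31 = 0.69
(¬C ∧ E) ∧ ¬E = min(a, b) on (0.31, 0.69) = 0.31

0.31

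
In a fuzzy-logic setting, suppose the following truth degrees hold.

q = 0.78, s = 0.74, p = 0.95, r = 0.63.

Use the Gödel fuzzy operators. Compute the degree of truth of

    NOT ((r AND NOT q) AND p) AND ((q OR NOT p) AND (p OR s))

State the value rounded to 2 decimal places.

0.78

NOT q = 1 − 0.78 = 0.22
r AND NOT q = min(a, b) on (0.63, 0.22) = 0.22
(r AND NOT q) AND p = min(a, b) on (0.22, 0.95) = 0.22
NOT ((r AND NOT q) AND p) = 1 − 0.22 = 0.78
NOT p = 1 − 0.95 = 0.05
q OR NOT p = max(a, b) on (0.78, 0.05) = 0.78
p OR s = max(a, b) on (0.95, 0.74) = 0.95
(q OR NOT p) AND (p OR s) = min(a, b) on (0.78, 0.95) = 0.78
NOT ((r AND NOT q) AND p) AND ((q OR NOT p) AND (p OR s)) = min(a, b) on (0.78, 0.78) = 0.78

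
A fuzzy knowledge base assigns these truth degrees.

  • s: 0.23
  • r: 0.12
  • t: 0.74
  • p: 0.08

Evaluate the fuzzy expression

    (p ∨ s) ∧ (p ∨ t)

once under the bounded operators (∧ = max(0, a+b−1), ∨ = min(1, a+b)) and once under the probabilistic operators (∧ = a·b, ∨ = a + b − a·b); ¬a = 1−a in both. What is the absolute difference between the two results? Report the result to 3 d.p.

0.092

Under bounded:
  p ∨ s = min(1, a+b) on (0.08, 0.23) = 0.31
  p ∨ t = min(1, a+b) on (0.08, 0.74) = 0.82
  (p ∨ s) ∧ (p ∨ t) = max(0, a+b−1) on (0.31, 0.82) = 0.13
  → value = 0.1300
Under probabilistic:
  p ∨ s = a + b − a·b on (0.0800, 0.2300) = 0.2916
  p ∨ t = a + b − a·b on (0.0800, 0.7400) = 0.7608
  (p ∨ s) ∧ (p ∨ t) = a·b on (0.2916, 0.7608) = 0.2218
  → value = 0.2218
|0.1300 − 0.2218| = 0.092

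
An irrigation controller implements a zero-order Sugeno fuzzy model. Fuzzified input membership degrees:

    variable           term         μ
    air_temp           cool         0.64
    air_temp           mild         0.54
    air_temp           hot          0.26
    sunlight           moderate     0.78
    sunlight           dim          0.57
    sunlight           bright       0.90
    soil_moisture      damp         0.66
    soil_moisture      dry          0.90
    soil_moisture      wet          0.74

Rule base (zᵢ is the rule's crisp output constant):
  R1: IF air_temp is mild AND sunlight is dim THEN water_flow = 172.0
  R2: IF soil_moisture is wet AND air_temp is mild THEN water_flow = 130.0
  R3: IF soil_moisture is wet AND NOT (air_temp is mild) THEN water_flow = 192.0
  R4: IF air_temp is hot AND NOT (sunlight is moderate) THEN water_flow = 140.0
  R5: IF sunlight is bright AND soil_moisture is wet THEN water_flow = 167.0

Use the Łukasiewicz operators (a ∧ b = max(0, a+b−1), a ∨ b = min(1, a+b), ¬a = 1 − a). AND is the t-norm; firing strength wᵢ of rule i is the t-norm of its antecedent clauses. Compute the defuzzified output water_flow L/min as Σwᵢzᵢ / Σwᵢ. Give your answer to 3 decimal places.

R1 (z=172.0): mild=0.54, dim=0.57; AND[max(0, a+b−1)] → w = 0.11
R2 (z=130.0): wet=0.74, mild=0.54; AND[max(0, a+b−1)] → w = 0.28
R3 (z=192.0): wet=0.74, ¬mild=1−0.54=0.46; AND[max(0, a+b−1)] → w = 0.20
R4 (z=140.0): hot=0.26, ¬moderate=1−0.78=0.22; AND[max(0, a+b−1)] → w = 0.00
R5 (z=167.0): bright=0.90, wet=0.74; AND[max(0, a+b−1)] → w = 0.64
Weighted average = (0.11·172.0 + 0.28·130.0 + 0.20·192.0 + 0.00·140.0 + 0.64·167.0) / (0.11 + 0.28 + 0.20 + 0.00 + 0.64)
  = 200.6000 / 1.2300 = 163.089

163.089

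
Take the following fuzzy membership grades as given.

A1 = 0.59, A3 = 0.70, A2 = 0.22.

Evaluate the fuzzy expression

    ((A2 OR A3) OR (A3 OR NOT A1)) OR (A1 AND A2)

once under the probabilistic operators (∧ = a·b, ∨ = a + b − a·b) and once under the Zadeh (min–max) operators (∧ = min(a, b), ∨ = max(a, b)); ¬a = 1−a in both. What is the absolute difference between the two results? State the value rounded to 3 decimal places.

Under probabilistic:
  A2 OR A3 = a + b − a·b on (0.2200, 0.7000) = 0.7660
  NOT A1 = 1 − 0.5900 = 0.4100
  A3 OR NOT A1 = a + b − a·b on (0.7000, 0.4100) = 0.8230
  (A2 OR A3) OR (A3 OR NOT A1) = a + b − a·b on (0.7660, 0.8230) = 0.9586
  A1 AND A2 = a·b on (0.5900, 0.2200) = 0.1298
  ((A2 OR A3) OR (A3 OR NOT A1)) OR (A1 AND A2) = a + b − a·b on (0.9586, 0.1298) = 0.9640
  → value = 0.9640
Under Zadeh (min–max):
  A2 OR A3 = max(a, b) on (0.22, 0.70) = 0.70
  NOT A1 = 1 − 0.59 = 0.41
  A3 OR NOT A1 = max(a, b) on (0.70, 0.41) = 0.70
  (A2 OR A3) OR (A3 OR NOT A1) = max(a, b) on (0.70, 0.70) = 0.70
  A1 AND A2 = min(a, b) on (0.59, 0.22) = 0.22
  ((A2 OR A3) OR (A3 OR NOT A1)) OR (A1 AND A2) = max(a, b) on (0.70, 0.22) = 0.70
  → value = 0.7000
|0.9640 − 0.7000| = 0.264

0.264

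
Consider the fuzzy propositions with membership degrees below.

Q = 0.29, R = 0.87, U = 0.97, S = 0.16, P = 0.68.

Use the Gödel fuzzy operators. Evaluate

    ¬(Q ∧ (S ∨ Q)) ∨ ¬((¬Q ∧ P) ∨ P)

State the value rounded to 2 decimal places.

S ∨ Q = max(a, b) on (0.16, 0.29) = 0.29
Q ∧ (S ∨ Q) = min(a, b) on (0.29, 0.29) = 0.29
¬(Q ∧ (S ∨ Q)) = 1 − 0.29 = 0.71
¬Q = 1 − 0.29 = 0.71
¬Q ∧ P = min(a, b) on (0.71, 0.68) = 0.68
(¬Q ∧ P) ∨ P = max(a, b) on (0.68, 0.68) = 0.68
¬((¬Q ∧ P) ∨ P) = 1 − 0.68 = 0.32
¬(Q ∧ (S ∨ Q)) ∨ ¬((¬Q ∧ P) ∨ P) = max(a, b) on (0.71, 0.32) = 0.71

0.71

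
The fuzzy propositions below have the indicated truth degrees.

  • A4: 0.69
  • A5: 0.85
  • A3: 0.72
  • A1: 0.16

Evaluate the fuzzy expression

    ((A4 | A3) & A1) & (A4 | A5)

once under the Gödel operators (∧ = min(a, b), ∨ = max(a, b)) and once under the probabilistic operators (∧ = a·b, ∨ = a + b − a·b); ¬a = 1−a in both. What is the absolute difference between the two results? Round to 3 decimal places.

0.021

Under Gödel:
  A4 | A3 = max(a, b) on (0.69, 0.72) = 0.72
  (A4 | A3) & A1 = min(a, b) on (0.72, 0.16) = 0.16
  A4 | A5 = max(a, b) on (0.69, 0.85) = 0.85
  ((A4 | A3) & A1) & (A4 | A5) = min(a, b) on (0.16, 0.85) = 0.16
  → value = 0.1600
Under probabilistic:
  A4 | A3 = a + b − a·b on (0.6900, 0.7200) = 0.9132
  (A4 | A3) & A1 = a·b on (0.9132, 0.1600) = 0.1461
  A4 | A5 = a + b − a·b on (0.6900, 0.8500) = 0.9535
  ((A4 | A3) & A1) & (A4 | A5) = a·b on (0.1461, 0.9535) = 0.1393
  → value = 0.1393
|0.1600 − 0.1393| = 0.021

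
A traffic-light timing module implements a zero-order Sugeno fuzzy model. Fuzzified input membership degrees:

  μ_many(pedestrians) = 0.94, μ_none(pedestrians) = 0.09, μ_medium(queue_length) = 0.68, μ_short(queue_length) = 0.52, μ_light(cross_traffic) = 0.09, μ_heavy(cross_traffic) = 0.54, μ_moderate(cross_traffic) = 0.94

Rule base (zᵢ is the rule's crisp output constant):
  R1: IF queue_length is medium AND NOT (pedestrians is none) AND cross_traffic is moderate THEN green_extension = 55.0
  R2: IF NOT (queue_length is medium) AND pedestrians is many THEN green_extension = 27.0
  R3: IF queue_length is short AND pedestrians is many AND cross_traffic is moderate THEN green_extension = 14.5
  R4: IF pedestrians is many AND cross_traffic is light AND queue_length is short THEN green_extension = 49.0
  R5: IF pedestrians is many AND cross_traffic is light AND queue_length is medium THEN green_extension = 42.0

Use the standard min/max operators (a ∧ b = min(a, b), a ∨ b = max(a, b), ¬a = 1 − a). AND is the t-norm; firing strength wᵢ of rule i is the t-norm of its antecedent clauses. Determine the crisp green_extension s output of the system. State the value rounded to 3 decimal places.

36.335

R1 (z=55.0): medium=0.68, ¬none=1−0.09=0.91, moderate=0.94; AND[min(a, b)] → w = 0.68
R2 (z=27.0): ¬medium=1−0.68=0.32, many=0.94; AND[min(a, b)] → w = 0.32
R3 (z=14.5): short=0.52, many=0.94, moderate=0.94; AND[min(a, b)] → w = 0.52
R4 (z=49.0): many=0.94, light=0.09, short=0.52; AND[min(a, b)] → w = 0.09
R5 (z=42.0): many=0.94, light=0.09, medium=0.68; AND[min(a, b)] → w = 0.09
Weighted average = (0.68·55.0 + 0.32·27.0 + 0.52·14.5 + 0.09·49.0 + 0.09·42.0) / (0.68 + 0.32 + 0.52 + 0.09 + 0.09)
  = 61.7700 / 1.7000 = 36.335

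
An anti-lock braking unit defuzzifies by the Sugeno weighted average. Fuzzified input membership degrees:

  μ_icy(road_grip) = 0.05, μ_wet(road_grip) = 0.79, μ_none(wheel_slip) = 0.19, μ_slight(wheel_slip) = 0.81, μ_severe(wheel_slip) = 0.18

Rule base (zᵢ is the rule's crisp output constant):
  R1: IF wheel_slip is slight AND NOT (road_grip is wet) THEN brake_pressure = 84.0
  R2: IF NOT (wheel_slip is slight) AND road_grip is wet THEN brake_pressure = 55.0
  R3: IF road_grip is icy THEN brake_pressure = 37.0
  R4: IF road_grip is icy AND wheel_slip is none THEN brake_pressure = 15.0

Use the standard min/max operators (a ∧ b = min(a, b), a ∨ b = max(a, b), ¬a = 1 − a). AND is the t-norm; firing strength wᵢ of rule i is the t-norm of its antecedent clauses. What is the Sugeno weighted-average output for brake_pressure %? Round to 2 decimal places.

61.38

R1 (z=84.0): slight=0.81, ¬wet=1−0.79=0.21; AND[min(a, b)] → w = 0.21
R2 (z=55.0): ¬slight=1−0.81=0.19, wet=0.79; AND[min(a, b)] → w = 0.19
R3 (z=37.0): icy=0.05 → w = 0.05
R4 (z=15.0): icy=0.05, none=0.19; AND[min(a, b)] → w = 0.05
Weighted average = (0.21·84.0 + 0.19·55.0 + 0.05·37.0 + 0.05·15.0) / (0.21 + 0.19 + 0.05 + 0.05)
  = 30.6900 / 0.5000 = 61.38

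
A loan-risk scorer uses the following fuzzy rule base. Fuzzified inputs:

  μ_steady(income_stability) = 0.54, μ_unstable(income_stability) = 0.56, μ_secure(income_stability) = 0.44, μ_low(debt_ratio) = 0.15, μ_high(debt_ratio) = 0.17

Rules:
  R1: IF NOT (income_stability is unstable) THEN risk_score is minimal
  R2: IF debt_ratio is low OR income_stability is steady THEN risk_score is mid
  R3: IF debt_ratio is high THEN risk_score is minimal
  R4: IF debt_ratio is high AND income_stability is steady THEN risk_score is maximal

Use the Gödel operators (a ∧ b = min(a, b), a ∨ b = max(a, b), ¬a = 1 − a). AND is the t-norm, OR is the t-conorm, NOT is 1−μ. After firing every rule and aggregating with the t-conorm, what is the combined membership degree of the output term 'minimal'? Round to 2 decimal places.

R1: ¬unstable=1−0.56=0.44 → w = 0.44
R2: low=0.15, steady=0.54; OR[max(a, b)] → w = 0.54
R3: high=0.17 → w = 0.17
R4: high=0.17, steady=0.54; AND[min(a, b)] → w = 0.17
Rules with consequent 'minimal': {R1, R3} → strengths 0.44, 0.17
Aggregate via t-conorm [max(a, b)]: 0.44

0.44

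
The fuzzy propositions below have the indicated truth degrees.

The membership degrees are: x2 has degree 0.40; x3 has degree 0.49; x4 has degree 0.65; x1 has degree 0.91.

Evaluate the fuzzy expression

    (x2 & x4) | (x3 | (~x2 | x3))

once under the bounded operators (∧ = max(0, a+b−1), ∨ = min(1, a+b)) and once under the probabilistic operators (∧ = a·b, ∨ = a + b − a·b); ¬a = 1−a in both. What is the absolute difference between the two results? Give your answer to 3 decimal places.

0.077

Under bounded:
  x2 & x4 = max(0, a+b−1) on (0.40, 0.65) = 0.05
  ~x2 = 1 − 0.40 = 0.60
  ~x2 | x3 = min(1, a+b) on (0.60, 0.49) = 1.00
  x3 | (~x2 | x3) = min(1, a+b) on (0.49, 1.00) = 1.00
  (x2 & x4) | (x3 | (~x2 | x3)) = min(1, a+b) on (0.05, 1.00) = 1.00
  → value = 1.0000
Under probabilistic:
  x2 & x4 = a·b on (0.4000, 0.6500) = 0.2600
  ~x2 = 1 − 0.4000 = 0.6000
  ~x2 | x3 = a + b − a·b on (0.6000, 0.4900) = 0.7960
  x3 | (~x2 | x3) = a + b − a·b on (0.4900, 0.7960) = 0.8960
  (x2 & x4) | (x3 | (~x2 | x3)) = a + b − a·b on (0.2600, 0.8960) = 0.9230
  → value = 0.9230
|1.0000 − 0.9230| = 0.077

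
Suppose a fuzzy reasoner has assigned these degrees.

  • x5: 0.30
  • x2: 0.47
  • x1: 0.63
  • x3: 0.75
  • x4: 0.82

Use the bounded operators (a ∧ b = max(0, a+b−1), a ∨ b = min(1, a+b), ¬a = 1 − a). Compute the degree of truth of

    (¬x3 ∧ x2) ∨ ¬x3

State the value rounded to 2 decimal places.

¬x3 = 1 − 0.75 = 0.25
¬x3 ∧ x2 = max(0, a+b−1) on (0.25, 0.47) = 0.00
¬x3 = 1 − 0.75 = 0.25
(¬x3 ∧ x2) ∨ ¬x3 = min(1, a+b) on (0.00, 0.25) = 0.25

0.25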